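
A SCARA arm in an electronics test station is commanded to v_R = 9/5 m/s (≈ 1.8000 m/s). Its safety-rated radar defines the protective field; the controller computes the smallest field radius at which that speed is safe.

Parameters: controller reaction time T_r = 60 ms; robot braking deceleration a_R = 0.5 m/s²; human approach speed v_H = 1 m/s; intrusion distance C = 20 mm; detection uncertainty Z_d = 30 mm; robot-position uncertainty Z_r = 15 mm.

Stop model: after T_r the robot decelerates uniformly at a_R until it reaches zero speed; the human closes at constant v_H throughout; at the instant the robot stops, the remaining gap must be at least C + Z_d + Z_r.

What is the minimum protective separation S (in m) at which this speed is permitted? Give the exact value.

S_min = 7073/1000 m = 7.0730 m

T_s = v_R/a_R = (9/5)/(1/2) = 3.6000 s
robot covers v_R·T_r = 1.8000·0.0600 = 0.1080 m before braking
braking distance = 1.8000²/(2·0.5000) = 3.2400 m
human over T_r+T_s: 1.0000·(0.0600+3.6000) = 3.6600 m
margins: 0.0200+0.0300+0.0150 = 0.0650 m
S_min ≈ 0.1080+3.2400+3.6600+0.0650  ⇒  S_min = 7073/1000 m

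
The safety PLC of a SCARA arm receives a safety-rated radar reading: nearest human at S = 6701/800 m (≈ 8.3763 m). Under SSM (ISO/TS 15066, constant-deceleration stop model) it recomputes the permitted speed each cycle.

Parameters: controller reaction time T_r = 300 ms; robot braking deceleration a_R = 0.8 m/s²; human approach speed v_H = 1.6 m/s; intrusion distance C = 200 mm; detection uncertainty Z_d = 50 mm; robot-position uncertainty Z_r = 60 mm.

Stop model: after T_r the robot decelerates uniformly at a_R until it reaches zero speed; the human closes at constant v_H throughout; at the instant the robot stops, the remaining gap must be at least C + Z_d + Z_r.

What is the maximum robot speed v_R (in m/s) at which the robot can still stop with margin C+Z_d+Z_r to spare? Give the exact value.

quadratic (5/8)·v² + (23/10)·v + (-6069/800) = 0
  disc = (23/10)² − 4·(5/8)·(-6069/800) = 38809/1600 ; √disc = 197/40
  v_R = (−(23/10) + 197/40) / (2·(5/8)) = 21/10 m/s
check:
stop time T_s = (21/10)/(4/5) = 2.6250 s
robot covers v_R·T_r = 2.1000·0.3000 = 0.6300 m before braking
braking distance = 2.1000²/(2·0.8000) = 2.7563 m
human closes 1.6000·2.9250 = 4.6800 m
C+Z_d+Z_r = 0.2000+0.0500+0.0600 = 0.3100 m
sum ≈ 0.6300+2.7563+4.6800+0.3100 ≈ 8.3763 m = S ✓

v_R_max = 21/10 m/s = 2.1000 m/s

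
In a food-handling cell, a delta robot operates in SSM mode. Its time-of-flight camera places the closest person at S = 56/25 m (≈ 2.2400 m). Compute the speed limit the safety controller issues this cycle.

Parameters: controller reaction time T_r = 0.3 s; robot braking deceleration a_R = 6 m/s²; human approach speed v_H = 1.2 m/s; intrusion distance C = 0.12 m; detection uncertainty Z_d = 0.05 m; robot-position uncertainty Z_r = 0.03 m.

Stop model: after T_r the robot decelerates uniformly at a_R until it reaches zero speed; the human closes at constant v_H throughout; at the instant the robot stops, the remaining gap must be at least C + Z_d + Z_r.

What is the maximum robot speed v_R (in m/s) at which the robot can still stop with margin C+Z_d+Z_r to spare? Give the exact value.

quadratic (1/12)·v² + (1/2)·v + (-42/25) = 0
  disc = (1/2)² − 4·(1/12)·(-42/25) = 81/100 ; √disc = 9/10
  v_R = (−(1/2) + 9/10) / (2·(1/12)) = 12/5 m/s
check:
T_s = v_R/a_R = (12/5)/6 = 0.4000 s
reaction-phase robot travel = 2.4000·0.3000 = 0.7200 m
robot under decel: 2.4000²/(2·6.0000) = 0.4800 m
person approaches 1.2000·(0.3000+0.4000) = 0.8400 m
C+Z_d+Z_r = 0.1200+0.0500+0.0300 = 0.2000 m
sum ≈ 0.7200+0.4800+0.8400+0.2000 ≈ 2.2400 m = S ✓

v_R_max = 12/5 m/s = 2.4000 m/s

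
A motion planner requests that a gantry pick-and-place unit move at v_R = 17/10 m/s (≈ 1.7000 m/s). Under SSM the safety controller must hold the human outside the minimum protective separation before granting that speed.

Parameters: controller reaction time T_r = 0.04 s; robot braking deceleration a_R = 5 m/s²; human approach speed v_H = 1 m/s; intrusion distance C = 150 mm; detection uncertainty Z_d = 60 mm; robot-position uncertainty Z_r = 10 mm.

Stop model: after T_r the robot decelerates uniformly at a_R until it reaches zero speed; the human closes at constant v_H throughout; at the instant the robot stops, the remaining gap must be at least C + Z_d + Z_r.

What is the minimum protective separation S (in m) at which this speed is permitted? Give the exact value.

S_min = 957/1000 m = 0.9570 m

stop time T_s = (17/10)/5 = 0.3400 s
reaction-phase robot travel = 1.7000·0.0400 = 0.0680 m
braking distance = 1.7000²/(2·5.0000) = 0.2890 m
human over T_r+T_s: 1.0000·(0.0400+0.3400) = 0.3800 m
margins: 0.1500+0.0600+0.0100 = 0.2200 m
S_min ≈ 0.0680+0.2890+0.3800+0.2200  ⇒  S_min = 957/1000 m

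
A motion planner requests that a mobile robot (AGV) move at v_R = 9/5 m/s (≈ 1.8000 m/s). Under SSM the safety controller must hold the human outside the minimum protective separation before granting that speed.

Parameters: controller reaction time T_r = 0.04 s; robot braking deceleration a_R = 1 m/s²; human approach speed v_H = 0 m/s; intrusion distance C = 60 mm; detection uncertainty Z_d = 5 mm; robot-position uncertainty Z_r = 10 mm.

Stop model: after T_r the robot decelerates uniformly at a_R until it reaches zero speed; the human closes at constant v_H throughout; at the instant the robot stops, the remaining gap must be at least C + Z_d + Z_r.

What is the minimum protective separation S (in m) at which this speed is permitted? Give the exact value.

S_min = 1767/1000 m = 1.7670 m

braking lasts T_s = (9/5)/1 = 1.8000 s
reaction-phase robot travel = 1.8000·0.0400 = 0.0720 m
robot under decel: 1.8000²/(2·1.0000) = 1.6200 m
human closes 0.0000·1.8400 = 0.0000 m
C+Z_d+Z_r = 0.0600+0.0050+0.0100 = 0.0750 m
S_min ≈ 0.0720+1.6200+0.0000+0.0750  ⇒  S_min = 1767/1000 m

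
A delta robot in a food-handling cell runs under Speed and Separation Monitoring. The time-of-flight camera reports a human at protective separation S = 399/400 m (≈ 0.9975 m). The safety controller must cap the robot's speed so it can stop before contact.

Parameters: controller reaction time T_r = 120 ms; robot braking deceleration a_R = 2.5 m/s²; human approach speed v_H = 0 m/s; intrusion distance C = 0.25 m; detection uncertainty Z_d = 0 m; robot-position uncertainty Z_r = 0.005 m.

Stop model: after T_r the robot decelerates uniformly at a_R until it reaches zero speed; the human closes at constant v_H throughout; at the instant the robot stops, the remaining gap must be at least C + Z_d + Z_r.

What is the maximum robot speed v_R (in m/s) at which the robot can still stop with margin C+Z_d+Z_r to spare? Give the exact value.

quadratic (1/5)·v² + (3/25)·v + (-297/400) = 0
  disc = (3/25)² − 4·(1/5)·(-297/400) = 1521/2500 ; √disc = 39/50
  v_R = (−(3/25) + 39/50) / (2·(1/5)) = 33/20 m/s
check:
braking lasts T_s = (33/20)/(5/2) = 0.6600 s
robot covers v_R·T_r = 1.6500·0.1200 = 0.1980 m before braking
robot covers 1.6500·0.6600 − ½·2.5000·0.6600² = 0.5445 m while stopping
human closes 0.0000·0.7800 = 0.0000 m
C+Z_d+Z_r = 0.2500+0.0000+0.0050 = 0.2550 m
sum ≈ 0.1980+0.5445+0.0000+0.2550 ≈ 0.9975 m = S ✓

v_R_max = 33/20 m/s = 1.6500 m/s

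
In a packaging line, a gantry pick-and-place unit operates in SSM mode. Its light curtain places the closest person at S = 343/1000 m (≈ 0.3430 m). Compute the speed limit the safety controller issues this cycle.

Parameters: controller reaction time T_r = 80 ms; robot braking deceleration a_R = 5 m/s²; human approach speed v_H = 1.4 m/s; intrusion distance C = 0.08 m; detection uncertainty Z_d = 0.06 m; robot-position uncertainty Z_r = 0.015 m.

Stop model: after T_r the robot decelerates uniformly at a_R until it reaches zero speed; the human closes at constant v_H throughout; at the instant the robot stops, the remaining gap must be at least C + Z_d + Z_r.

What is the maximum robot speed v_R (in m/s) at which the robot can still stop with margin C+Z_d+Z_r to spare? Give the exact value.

collect terms ⇒ (1/10)·v_R² + (9/25)·v_R + (-19/250) = 0
  disc = (9/25)² − 4·(1/10)·(-19/250) = 4/25 ; √disc = 2/5
  v_R = (−(9/25) + 2/5) / (2·(1/10)) = 1/5 m/s
check:
stop time T_s = (1/5)/5 = 0.0400 s
reaction-phase robot travel = 0.2000·0.0800 = 0.0160 m
braking distance = 0.2000²/(2·5.0000) = 0.0040 m
person approaches 1.4000·(0.0800+0.0400) = 0.1680 m
C+Z_d+Z_r = 0.0800+0.0600+0.0150 = 0.1550 m
sum ≈ 0.0160+0.0040+0.1680+0.1550 ≈ 0.3430 m = S ✓

v_R_max = 1/5 m/s = 0.2000 m/s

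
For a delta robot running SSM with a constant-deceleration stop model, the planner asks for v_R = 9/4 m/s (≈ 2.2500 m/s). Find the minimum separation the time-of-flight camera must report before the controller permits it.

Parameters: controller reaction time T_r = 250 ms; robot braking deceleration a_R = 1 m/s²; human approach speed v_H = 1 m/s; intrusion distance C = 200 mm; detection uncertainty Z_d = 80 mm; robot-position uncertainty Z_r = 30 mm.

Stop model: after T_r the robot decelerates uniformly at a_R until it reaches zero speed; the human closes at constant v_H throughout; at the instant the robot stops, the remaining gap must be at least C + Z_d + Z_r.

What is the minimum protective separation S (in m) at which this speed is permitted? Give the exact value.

S_min = 4723/800 m = 5.9037 m

braking lasts T_s = (9/4)/1 = 2.2500 s
robot in T_r: 2.2500·0.2500 = 0.5625 m
robot under decel: 2.2500²/(2·1.0000) = 2.5312 m
human over T_r+T_s: 1.0000·(0.2500+2.2500) = 2.5000 m
residual clearance needed = 0.2000+0.0800+0.0300 = 0.3100 m
S_min ≈ 0.5625+2.5312+2.5000+0.3100  ⇒  S_min = 4723/800 m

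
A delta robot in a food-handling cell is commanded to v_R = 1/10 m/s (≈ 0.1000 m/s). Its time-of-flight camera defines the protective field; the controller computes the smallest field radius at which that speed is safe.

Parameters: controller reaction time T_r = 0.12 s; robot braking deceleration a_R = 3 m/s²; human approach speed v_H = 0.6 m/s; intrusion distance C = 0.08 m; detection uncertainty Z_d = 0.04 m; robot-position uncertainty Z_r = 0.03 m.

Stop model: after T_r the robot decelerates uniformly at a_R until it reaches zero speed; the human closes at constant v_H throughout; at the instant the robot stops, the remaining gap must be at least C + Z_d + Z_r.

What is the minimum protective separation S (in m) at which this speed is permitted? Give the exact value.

S_min = 767/3000 m = 0.2557 m

stop time T_s = (1/10)/3 = 0.0333 s
reaction-phase robot travel = 0.1000·0.1200 = 0.0120 m
robot covers 0.1000·0.0333 − ½·3.0000·0.0333² = 0.0017 m while stopping
human closes 0.6000·0.1533 = 0.0920 m
C+Z_d+Z_r = 0.0800+0.0400+0.0300 = 0.1500 m
S_min ≈ 0.0120+0.0017+0.0920+0.1500  ⇒  S_min = 767/3000 m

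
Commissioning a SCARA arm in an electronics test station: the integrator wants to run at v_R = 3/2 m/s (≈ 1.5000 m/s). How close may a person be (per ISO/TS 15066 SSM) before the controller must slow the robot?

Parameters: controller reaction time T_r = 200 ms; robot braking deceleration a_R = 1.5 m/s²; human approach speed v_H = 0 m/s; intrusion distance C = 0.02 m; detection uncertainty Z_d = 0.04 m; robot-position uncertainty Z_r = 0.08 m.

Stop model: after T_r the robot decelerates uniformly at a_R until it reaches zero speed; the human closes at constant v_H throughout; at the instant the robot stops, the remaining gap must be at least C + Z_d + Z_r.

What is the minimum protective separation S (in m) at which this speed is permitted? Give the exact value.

T_s = v_R/a_R = (3/2)/(3/2) = 1.0000 s
robot covers v_R·T_r = 1.5000·0.2000 = 0.3000 m before braking
braking distance = 1.5000²/(2·1.5000) = 0.7500 m
person approaches 0.0000·(0.2000+1.0000) = 0.0000 m
residual clearance needed = 0.0200+0.0400+0.0800 = 0.1400 m
S_min ≈ 0.3000+0.7500+0.0000+0.1400  ⇒  S_min = 119/100 m

S_min = 119/100 m = 1.1900 m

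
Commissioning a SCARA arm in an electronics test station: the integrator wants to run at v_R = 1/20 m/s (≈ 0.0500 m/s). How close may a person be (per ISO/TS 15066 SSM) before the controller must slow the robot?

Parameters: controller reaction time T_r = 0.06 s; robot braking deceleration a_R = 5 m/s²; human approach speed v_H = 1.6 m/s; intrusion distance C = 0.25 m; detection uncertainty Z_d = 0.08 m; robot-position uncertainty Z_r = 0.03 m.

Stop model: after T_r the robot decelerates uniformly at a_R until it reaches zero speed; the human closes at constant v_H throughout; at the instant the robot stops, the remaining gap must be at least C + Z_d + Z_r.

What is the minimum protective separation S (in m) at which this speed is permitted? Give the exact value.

S_min = 1901/4000 m = 0.4753 m

braking lasts T_s = (1/20)/5 = 0.0100 s
robot covers v_R·T_r = 0.0500·0.0600 = 0.0030 m before braking
robot under decel: 0.0500²/(2·5.0000) = 0.0003 m
human over T_r+T_s: 1.6000·(0.0600+0.0100) = 0.1120 m
C+Z_d+Z_r = 0.2500+0.0800+0.0300 = 0.3600 m
S_min ≈ 0.0030+0.0003+0.1120+0.3600  ⇒  S_min = 1901/4000 m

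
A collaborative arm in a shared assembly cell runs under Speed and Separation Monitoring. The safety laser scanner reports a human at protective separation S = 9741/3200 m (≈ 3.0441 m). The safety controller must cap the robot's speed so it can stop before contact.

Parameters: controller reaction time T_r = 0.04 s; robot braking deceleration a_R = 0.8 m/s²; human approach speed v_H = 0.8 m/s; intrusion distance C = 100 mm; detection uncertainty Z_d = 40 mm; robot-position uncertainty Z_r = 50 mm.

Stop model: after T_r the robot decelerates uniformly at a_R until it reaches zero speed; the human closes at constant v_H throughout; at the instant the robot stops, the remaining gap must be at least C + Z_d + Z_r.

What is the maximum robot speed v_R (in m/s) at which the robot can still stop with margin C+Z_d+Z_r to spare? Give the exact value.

quadratic (5/8)·v² + (26/25)·v + (-45153/16000) = 0
  disc = (26/25)² − 4·(5/8)·(-45153/16000) = 1301881/160000 ; √disc = 1141/400
  v_R = (−(26/25) + 1141/400) / (2·(5/8)) = 29/20 m/s
check:
T_s = v_R/a_R = (29/20)/(4/5) = 1.8125 s
reaction-phase robot travel = 1.4500·0.0400 = 0.0580 m
robot covers 1.4500·1.8125 − ½·0.8000·1.8125² = 1.3141 m while stopping
human closes 0.8000·1.8525 = 1.4820 m
margins: 0.1000+0.0400+0.0500 = 0.1900 m
sum ≈ 0.0580+1.3141+1.4820+0.1900 ≈ 3.0441 m = S ✓

v_R_max = 29/20 m/s = 1.4500 m/s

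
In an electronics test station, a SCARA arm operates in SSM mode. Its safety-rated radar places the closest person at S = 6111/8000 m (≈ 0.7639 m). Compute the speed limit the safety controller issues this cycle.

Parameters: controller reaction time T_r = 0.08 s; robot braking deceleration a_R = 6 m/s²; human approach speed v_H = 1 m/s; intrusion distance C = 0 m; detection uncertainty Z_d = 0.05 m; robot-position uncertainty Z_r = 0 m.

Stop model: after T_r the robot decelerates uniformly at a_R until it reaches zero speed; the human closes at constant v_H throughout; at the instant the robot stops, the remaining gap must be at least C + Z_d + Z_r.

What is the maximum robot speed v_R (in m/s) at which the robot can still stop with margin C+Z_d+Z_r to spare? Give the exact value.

v_R_max = 33/20 m/s = 1.6500 m/s

quadratic (1/12)·v² + (37/150)·v + (-5071/8000) = 0
  disc = (37/150)² − 4·(1/12)·(-5071/8000) = 97969/360000 ; √disc = 313/600
  v_R = (−(37/150) + 313/600) / (2·(1/12)) = 33/20 m/s
check:
braking lasts T_s = (33/20)/6 = 0.2750 s
robot covers v_R·T_r = 1.6500·0.0800 = 0.1320 m before braking
robot under decel: 1.6500²/(2·6.0000) = 0.2269 m
human over T_r+T_s: 1.0000·(0.0800+0.2750) = 0.3550 m
residual clearance needed = 0.0000+0.0500+0.0000 = 0.0500 m
sum ≈ 0.1320+0.2269+0.3550+0.0500 ≈ 0.7639 m = S ✓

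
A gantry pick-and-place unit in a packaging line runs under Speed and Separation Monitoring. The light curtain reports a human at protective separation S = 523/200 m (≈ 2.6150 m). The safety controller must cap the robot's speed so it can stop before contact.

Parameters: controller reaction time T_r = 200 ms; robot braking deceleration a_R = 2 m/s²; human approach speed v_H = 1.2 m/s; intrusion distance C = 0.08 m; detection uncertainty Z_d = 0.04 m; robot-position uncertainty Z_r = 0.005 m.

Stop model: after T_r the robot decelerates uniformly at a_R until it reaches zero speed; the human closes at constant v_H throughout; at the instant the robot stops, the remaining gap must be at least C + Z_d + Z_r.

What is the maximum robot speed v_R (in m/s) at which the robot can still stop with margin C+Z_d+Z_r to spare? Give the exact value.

v_R_max = 9/5 m/s = 1.8000 m/s

collect terms ⇒ (1/4)·v_R² + (4/5)·v_R + (-9/4) = 0
  disc = (4/5)² − 4·(1/4)·(-9/4) = 289/100 ; √disc = 17/10
  v_R = (−(4/5) + 17/10) / (2·(1/4)) = 9/5 m/s
check:
braking lasts T_s = (9/5)/2 = 0.9000 s
robot covers v_R·T_r = 1.8000·0.2000 = 0.3600 m before braking
braking distance = 1.8000²/(2·2.0000) = 0.8100 m
person approaches 1.2000·(0.2000+0.9000) = 1.3200 m
residual clearance needed = 0.0800+0.0400+0.0050 = 0.1250 m
sum ≈ 0.3600+0.8100+1.3200+0.1250 ≈ 2.6150 m = S ✓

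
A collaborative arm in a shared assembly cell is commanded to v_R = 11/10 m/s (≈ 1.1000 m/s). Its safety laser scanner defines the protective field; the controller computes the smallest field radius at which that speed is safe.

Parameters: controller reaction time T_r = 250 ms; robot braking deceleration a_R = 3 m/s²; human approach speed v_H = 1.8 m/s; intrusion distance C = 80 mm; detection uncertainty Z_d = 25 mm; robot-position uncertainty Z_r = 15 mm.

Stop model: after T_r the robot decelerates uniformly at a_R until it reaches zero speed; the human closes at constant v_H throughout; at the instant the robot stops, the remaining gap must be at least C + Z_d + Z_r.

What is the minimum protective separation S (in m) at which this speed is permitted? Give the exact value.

braking lasts T_s = (11/10)/3 = 0.3667 s
reaction-phase robot travel = 1.1000·0.2500 = 0.2750 m
robot covers 1.1000·0.3667 − ½·3.0000·0.3667² = 0.2017 m while stopping
human closes 1.8000·0.6167 = 1.1100 m
residual clearance needed = 0.0800+0.0250+0.0150 = 0.1200 m
S_min ≈ 0.2750+0.2017+1.1100+0.1200  ⇒  S_min = 128/75 m

S_min = 128/75 m = 1.7067 m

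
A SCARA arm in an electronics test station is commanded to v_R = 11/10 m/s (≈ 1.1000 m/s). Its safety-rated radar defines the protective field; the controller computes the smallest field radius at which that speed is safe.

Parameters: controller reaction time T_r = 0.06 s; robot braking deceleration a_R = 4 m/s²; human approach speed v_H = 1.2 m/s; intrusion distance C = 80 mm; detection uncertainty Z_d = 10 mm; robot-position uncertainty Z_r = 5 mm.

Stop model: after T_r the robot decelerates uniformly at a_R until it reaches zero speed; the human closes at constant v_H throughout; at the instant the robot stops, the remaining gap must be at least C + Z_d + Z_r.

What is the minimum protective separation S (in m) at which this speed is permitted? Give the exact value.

S_min = 2857/4000 m = 0.7143 m

stop time T_s = (11/10)/4 = 0.2750 s
robot in T_r: 1.1000·0.0600 = 0.0660 m
braking distance = 1.1000²/(2·4.0000) = 0.1512 m
person approaches 1.2000·(0.0600+0.2750) = 0.4020 m
C+Z_d+Z_r = 0.0800+0.0100+0.0050 = 0.0950 m
S_min ≈ 0.0660+0.1512+0.4020+0.0950  ⇒  S_min = 2857/4000 m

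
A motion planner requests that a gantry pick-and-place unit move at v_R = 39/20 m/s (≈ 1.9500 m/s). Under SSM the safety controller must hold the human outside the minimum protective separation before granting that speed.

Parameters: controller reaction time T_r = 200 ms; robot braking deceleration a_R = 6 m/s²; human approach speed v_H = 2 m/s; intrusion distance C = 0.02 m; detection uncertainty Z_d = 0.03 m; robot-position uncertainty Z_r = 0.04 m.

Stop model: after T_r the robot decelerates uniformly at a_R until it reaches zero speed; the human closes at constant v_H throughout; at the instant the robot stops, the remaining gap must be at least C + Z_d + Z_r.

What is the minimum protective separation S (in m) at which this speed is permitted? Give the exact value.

S_min = 591/320 m = 1.8469 m

stop time T_s = (39/20)/6 = 0.3250 s
robot in T_r: 1.9500·0.2000 = 0.3900 m
braking distance = 1.9500²/(2·6.0000) = 0.3169 m
person approaches 2.0000·(0.2000+0.3250) = 1.0500 m
residual clearance needed = 0.0200+0.0300+0.0400 = 0.0900 m
S_min ≈ 0.3900+0.3169+1.0500+0.0900  ⇒  S_min = 591/320 m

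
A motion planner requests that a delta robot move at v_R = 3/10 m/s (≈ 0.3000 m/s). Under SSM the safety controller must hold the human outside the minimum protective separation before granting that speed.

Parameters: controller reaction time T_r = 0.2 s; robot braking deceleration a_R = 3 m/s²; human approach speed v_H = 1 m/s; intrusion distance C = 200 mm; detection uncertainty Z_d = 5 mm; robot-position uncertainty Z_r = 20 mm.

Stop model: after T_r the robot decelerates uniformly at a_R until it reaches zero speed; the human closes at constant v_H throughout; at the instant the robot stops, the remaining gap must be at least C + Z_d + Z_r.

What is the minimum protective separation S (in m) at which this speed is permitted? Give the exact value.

stop time T_s = (3/10)/3 = 0.1000 s
robot covers v_R·T_r = 0.3000·0.2000 = 0.0600 m before braking
robot covers 0.3000·0.1000 − ½·3.0000·0.1000² = 0.0150 m while stopping
human closes 1.0000·0.3000 = 0.3000 m
residual clearance needed = 0.2000+0.0050+0.0200 = 0.2250 m
S_min ≈ 0.0600+0.0150+0.3000+0.2250  ⇒  S_min = 3/5 m

S_min = 3/5 m = 0.6000 m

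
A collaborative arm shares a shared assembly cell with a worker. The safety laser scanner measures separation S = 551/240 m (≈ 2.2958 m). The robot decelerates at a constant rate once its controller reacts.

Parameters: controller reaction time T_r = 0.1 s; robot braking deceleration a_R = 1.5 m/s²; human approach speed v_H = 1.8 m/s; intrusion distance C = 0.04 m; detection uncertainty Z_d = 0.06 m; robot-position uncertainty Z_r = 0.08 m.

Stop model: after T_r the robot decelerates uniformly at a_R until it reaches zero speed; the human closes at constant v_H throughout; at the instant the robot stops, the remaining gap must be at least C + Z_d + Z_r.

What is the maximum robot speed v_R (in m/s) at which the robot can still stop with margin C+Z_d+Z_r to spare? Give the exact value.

v_R_max = 23/20 m/s = 1.1500 m/s

quadratic (1/3)·v² + (13/10)·v + (-2323/1200) = 0
  disc = (13/10)² − 4·(1/3)·(-2323/1200) = 961/225 ; √disc = 31/15
  v_R = (−(13/10) + 31/15) / (2·(1/3)) = 23/20 m/s
check:
braking lasts T_s = (23/20)/(3/2) = 0.7667 s
robot in T_r: 1.1500·0.1000 = 0.1150 m
braking distance = 1.1500²/(2·1.5000) = 0.4408 m
human closes 1.8000·0.8667 = 1.5600 m
residual clearance needed = 0.0400+0.0600+0.0800 = 0.1800 m
sum ≈ 0.1150+0.4408+1.5600+0.1800 ≈ 2.2958 m = S ✓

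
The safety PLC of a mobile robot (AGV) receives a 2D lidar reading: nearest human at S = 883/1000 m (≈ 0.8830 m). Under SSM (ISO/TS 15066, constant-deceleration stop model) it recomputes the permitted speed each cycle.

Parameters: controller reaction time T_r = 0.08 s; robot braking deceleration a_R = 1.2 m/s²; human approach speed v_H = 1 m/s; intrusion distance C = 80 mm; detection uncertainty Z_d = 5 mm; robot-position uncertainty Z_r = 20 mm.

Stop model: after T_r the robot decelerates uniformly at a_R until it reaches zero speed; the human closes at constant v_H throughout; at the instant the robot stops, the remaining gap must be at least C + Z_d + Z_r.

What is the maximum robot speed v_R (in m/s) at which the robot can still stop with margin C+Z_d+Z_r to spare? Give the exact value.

collect terms ⇒ (5/12)·v_R² + (137/150)·v_R + (-349/500) = 0
  disc = (137/150)² − 4·(5/12)·(-349/500) = 11236/5625 ; √disc = 106/75
  v_R = (−(137/150) + 106/75) / (2·(5/12)) = 3/5 m/s
check:
braking lasts T_s = (3/5)/(6/5) = 0.5000 s
robot in T_r: 0.6000·0.0800 = 0.0480 m
braking distance = 0.6000²/(2·1.2000) = 0.1500 m
human over T_r+T_s: 1.0000·(0.0800+0.5000) = 0.5800 m
margins: 0.0800+0.0050+0.0200 = 0.1050 m
sum ≈ 0.0480+0.1500+0.5800+0.1050 ≈ 0.8830 m = S ✓

v_R_max = 3/5 m/s = 0.6000 m/s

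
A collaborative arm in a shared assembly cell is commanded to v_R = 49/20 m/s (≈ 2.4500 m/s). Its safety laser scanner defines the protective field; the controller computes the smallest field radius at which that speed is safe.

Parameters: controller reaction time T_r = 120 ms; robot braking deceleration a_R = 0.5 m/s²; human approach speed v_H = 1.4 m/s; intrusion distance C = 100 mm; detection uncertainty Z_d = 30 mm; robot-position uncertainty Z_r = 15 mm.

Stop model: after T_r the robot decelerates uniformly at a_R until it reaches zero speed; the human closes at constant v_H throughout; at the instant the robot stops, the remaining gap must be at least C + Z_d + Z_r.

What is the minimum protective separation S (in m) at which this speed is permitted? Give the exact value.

stop time T_s = (49/20)/(1/2) = 4.9000 s
reaction-phase robot travel = 2.4500·0.1200 = 0.2940 m
braking distance = 2.4500²/(2·0.5000) = 6.0025 m
person approaches 1.4000·(0.1200+4.9000) = 7.0280 m
margins: 0.1000+0.0300+0.0150 = 0.1450 m
S_min ≈ 0.2940+6.0025+7.0280+0.1450  ⇒  S_min = 26939/2000 m

S_min = 26939/2000 m = 13.4695 m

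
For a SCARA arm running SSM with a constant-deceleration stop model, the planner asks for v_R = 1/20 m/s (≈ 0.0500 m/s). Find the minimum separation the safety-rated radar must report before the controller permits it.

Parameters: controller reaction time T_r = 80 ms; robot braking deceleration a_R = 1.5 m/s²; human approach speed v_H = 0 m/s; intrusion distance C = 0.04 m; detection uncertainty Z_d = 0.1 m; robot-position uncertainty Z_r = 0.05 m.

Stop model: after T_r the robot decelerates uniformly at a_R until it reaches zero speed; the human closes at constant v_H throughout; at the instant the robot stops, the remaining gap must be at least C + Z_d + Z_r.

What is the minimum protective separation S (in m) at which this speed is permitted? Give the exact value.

T_s = v_R/a_R = (1/20)/(3/2) = 0.0333 s
robot in T_r: 0.0500·0.0800 = 0.0040 m
braking distance = 0.0500²/(2·1.5000) = 0.0008 m
human closes 0.0000·0.1133 = 0.0000 m
C+Z_d+Z_r = 0.0400+0.1000+0.0500 = 0.1900 m
S_min ≈ 0.0040+0.0008+0.0000+0.1900  ⇒  S_min = 1169/6000 m

S_min = 1169/6000 m = 0.1948 m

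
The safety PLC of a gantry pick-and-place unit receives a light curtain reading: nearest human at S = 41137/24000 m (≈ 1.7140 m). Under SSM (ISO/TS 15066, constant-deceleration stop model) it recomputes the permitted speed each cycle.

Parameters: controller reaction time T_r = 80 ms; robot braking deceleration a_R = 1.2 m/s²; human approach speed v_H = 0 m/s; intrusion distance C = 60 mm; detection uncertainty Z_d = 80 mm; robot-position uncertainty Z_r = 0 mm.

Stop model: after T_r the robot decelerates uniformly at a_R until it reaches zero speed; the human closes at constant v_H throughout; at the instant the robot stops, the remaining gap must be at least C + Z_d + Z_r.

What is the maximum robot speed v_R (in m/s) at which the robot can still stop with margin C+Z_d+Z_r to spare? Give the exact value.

v_R_max = 37/20 m/s = 1.8500 m/s

at the boundary: (5/12)·v² + (2/25)·v + (-37777/24000) = 0
  disc = (2/25)² − 4·(5/12)·(-37777/24000) = 946729/360000 ; √disc = 973/600
  v_R = (−(2/25) + 973/600) / (2·(5/12)) = 37/20 m/s
check:
stop time T_s = (37/20)/(6/5) = 1.5417 s
reaction-phase robot travel = 1.8500·0.0800 = 0.1480 m
braking distance = 1.8500²/(2·1.2000) = 1.4260 m
human over T_r+T_s: 0.0000·(0.0800+1.5417) = 0.0000 m
margins: 0.0600+0.0800+0.0000 = 0.1400 m
sum ≈ 0.1480+1.4260+0.0000+0.1400 ≈ 1.7140 m = S ✓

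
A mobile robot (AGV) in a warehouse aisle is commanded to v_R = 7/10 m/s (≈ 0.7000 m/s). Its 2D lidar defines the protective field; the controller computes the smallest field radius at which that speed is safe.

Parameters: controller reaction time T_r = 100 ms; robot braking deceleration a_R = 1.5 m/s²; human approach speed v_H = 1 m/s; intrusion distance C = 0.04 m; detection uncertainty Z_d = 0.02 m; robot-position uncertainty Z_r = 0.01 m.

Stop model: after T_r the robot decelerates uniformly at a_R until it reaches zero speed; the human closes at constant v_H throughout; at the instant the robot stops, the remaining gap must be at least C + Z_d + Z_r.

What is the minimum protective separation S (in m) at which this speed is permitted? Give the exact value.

braking lasts T_s = (7/10)/(3/2) = 0.4667 s
robot covers v_R·T_r = 0.7000·0.1000 = 0.0700 m before braking
robot under decel: 0.7000²/(2·1.5000) = 0.1633 m
human over T_r+T_s: 1.0000·(0.1000+0.4667) = 0.5667 m
margins: 0.0400+0.0200+0.0100 = 0.0700 m
S_min ≈ 0.0700+0.1633+0.5667+0.0700  ⇒  S_min = 87/100 m

S_min = 87/100 m = 0.8700 m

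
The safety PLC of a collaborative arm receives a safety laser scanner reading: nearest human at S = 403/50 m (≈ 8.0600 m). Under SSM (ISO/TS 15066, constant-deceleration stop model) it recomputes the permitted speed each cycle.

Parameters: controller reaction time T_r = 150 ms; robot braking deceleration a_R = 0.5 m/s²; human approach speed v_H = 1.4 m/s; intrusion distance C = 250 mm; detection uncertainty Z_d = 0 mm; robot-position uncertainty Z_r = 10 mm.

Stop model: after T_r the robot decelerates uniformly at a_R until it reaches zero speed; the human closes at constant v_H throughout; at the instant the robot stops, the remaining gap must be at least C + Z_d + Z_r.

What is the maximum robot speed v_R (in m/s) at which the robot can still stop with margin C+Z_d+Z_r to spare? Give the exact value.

collect terms ⇒ (1)·v_R² + (59/20)·v_R + (-759/100) = 0
  disc = (59/20)² − 4·(1)·(-759/100) = 625/16 ; √disc = 25/4
  v_R = (−(59/20) + 25/4) / (2·(1)) = 33/20 m/s
check:
T_s = v_R/a_R = (33/20)/(1/2) = 3.3000 s
reaction-phase robot travel = 1.6500·0.1500 = 0.2475 m
braking distance = 1.6500²/(2·0.5000) = 2.7225 m
human over T_r+T_s: 1.4000·(0.1500+3.3000) = 4.8300 m
margins: 0.2500+0.0000+0.0100 = 0.2600 m
sum ≈ 0.2475+2.7225+4.8300+0.2600 ≈ 8.0600 m = S ✓

v_R_max = 33/20 m/s = 1.6500 m/s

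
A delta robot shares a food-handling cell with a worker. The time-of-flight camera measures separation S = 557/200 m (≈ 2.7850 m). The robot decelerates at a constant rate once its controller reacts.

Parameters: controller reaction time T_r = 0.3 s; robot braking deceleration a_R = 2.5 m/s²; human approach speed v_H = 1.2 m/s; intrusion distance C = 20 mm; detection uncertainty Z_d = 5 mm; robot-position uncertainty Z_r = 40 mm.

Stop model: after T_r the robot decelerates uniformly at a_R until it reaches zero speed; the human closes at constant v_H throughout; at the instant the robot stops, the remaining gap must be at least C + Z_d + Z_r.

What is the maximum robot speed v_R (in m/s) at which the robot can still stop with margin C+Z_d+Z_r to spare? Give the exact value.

at the boundary: (1/5)·v² + (39/50)·v + (-59/25) = 0
  disc = (39/50)² − 4·(1/5)·(-59/25) = 6241/2500 ; √disc = 79/50
  v_R = (−(39/50) + 79/50) / (2·(1/5)) = 2 m/s
check:
stop time T_s = 2/(5/2) = 0.8000 s
robot in T_r: 2.0000·0.3000 = 0.6000 m
braking distance = 2.0000²/(2·2.5000) = 0.8000 m
person approaches 1.2000·(0.3000+0.8000) = 1.3200 m
margins: 0.0200+0.0050+0.0400 = 0.0650 m
sum ≈ 0.6000+0.8000+1.3200+0.0650 ≈ 2.7850 m = S ✓

v_R_max = 2 m/s = 2.0000 m/s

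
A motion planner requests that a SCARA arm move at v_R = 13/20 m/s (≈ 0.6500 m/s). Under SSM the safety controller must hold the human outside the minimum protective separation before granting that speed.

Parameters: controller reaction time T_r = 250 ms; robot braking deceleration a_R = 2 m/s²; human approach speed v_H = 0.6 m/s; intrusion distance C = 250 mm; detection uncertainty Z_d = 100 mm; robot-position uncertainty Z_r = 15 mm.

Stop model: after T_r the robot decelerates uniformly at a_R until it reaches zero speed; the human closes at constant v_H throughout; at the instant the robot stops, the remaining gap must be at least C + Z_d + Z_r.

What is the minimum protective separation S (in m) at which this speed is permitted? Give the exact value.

S_min = 313/320 m = 0.9781 m

stop time T_s = (13/20)/2 = 0.3250 s
robot in T_r: 0.6500·0.2500 = 0.1625 m
braking distance = 0.6500²/(2·2.0000) = 0.1056 m
human over T_r+T_s: 0.6000·(0.2500+0.3250) = 0.3450 m
residual clearance needed = 0.2500+0.1000+0.0150 = 0.3650 m
S_min ≈ 0.1625+0.1056+0.3450+0.3650  ⇒  S_min = 313/320 m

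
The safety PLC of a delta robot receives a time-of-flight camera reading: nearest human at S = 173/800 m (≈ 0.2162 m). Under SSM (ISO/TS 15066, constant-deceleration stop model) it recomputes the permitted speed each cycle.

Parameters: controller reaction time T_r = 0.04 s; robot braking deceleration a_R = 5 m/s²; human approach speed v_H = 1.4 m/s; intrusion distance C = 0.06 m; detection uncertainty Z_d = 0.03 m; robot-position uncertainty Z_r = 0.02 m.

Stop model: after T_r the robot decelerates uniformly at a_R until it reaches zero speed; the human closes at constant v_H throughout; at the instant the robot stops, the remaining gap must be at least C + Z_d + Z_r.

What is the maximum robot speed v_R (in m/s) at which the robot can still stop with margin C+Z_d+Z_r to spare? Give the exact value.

at the boundary: (1/10)·v² + (8/25)·v + (-201/4000) = 0
  disc = (8/25)² − 4·(1/10)·(-201/4000) = 49/400 ; √disc = 7/20
  v_R = (−(8/25) + 7/20) / (2·(1/10)) = 3/20 m/s
check:
T_s = v_R/a_R = (3/20)/5 = 0.0300 s
robot in T_r: 0.1500·0.0400 = 0.0060 m
robot covers 0.1500·0.0300 − ½·5.0000·0.0300² = 0.0022 m while stopping
human over T_r+T_s: 1.4000·(0.0400+0.0300) = 0.0980 m
C+Z_d+Z_r = 0.0600+0.0300+0.0200 = 0.1100 m
sum ≈ 0.0060+0.0022+0.0980+0.1100 ≈ 0.2162 m = S ✓

v_R_max = 3/20 m/s = 0.1500 m/s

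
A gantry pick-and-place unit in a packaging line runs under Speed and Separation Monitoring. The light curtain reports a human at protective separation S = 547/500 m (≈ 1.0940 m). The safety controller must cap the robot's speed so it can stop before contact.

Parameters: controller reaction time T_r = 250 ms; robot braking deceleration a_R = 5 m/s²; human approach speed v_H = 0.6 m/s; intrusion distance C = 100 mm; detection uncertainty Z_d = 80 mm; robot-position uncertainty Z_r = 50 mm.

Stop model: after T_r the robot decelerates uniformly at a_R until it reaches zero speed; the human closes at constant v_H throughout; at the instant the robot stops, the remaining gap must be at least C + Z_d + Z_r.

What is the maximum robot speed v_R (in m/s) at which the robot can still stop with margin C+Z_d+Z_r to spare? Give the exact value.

collect terms ⇒ (1/10)·v_R² + (37/100)·v_R + (-357/500) = 0
  disc = (37/100)² − 4·(1/10)·(-357/500) = 169/400 ; √disc = 13/20
  v_R = (−(37/100) + 13/20) / (2·(1/10)) = 7/5 m/s
check:
stop time T_s = (7/5)/5 = 0.2800 s
robot in T_r: 1.4000·0.2500 = 0.3500 m
robot under decel: 1.4000²/(2·5.0000) = 0.1960 m
human over T_r+T_s: 0.6000·(0.2500+0.2800) = 0.3180 m
C+Z_d+Z_r = 0.1000+0.0800+0.0500 = 0.2300 m
sum ≈ 0.3500+0.1960+0.3180+0.2300 ≈ 1.0940 m = S ✓

v_R_max = 7/5 m/s = 1.4000 m/s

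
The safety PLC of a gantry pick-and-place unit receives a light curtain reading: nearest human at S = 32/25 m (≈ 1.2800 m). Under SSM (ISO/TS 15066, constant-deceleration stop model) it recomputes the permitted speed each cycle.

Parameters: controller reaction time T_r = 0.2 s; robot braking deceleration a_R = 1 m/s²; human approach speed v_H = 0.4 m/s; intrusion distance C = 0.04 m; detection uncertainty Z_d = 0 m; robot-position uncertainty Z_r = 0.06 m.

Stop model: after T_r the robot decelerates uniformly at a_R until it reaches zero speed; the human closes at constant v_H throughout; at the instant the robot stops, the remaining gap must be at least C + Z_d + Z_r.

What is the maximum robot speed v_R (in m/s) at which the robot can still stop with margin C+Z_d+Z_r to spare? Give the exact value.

collect terms ⇒ (1/2)·v_R² + (3/5)·v_R + (-11/10) = 0
  disc = (3/5)² − 4·(1/2)·(-11/10) = 64/25 ; √disc = 8/5
  v_R = (−(3/5) + 8/5) / (2·(1/2)) = 1 m/s
check:
T_s = v_R/a_R = 1/1 = 1.0000 s
robot in T_r: 1.0000·0.2000 = 0.2000 m
robot covers 1.0000·1.0000 − ½·1.0000·1.0000² = 0.5000 m while stopping
human over T_r+T_s: 0.4000·(0.2000+1.0000) = 0.4800 m
residual clearance needed = 0.0400+0.0000+0.0600 = 0.1000 m
sum ≈ 0.2000+0.5000+0.4800+0.1000 ≈ 1.2800 m = S ✓

v_R_max = 1 m/s = 1.0000 m/s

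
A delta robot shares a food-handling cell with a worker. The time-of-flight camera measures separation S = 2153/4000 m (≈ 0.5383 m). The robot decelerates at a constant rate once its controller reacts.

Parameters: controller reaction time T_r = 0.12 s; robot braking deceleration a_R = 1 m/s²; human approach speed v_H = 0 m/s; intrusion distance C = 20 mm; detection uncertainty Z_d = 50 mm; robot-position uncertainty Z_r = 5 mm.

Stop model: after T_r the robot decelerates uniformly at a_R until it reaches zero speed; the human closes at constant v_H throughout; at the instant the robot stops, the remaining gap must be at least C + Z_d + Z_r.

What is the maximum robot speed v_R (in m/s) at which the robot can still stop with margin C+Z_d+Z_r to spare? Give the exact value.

collect terms ⇒ (1/2)·v_R² + (3/25)·v_R + (-1853/4000) = 0
  disc = (3/25)² − 4·(1/2)·(-1853/4000) = 9409/10000 ; √disc = 97/100
  v_R = (−(3/25) + 97/100) / (2·(1/2)) = 17/20 m/s
check:
T_s = v_R/a_R = (17/20)/1 = 0.8500 s
reaction-phase robot travel = 0.8500·0.1200 = 0.1020 m
robot covers 0.8500·0.8500 − ½·1.0000·0.8500² = 0.3613 m while stopping
human over T_r+T_s: 0.0000·(0.1200+0.8500) = 0.0000 m
residual clearance needed = 0.0200+0.0500+0.0050 = 0.0750 m
sum ≈ 0.1020+0.3613+0.0000+0.0750 ≈ 0.5383 m = S ✓

v_R_max = 17/20 m/s = 0.8500 m/s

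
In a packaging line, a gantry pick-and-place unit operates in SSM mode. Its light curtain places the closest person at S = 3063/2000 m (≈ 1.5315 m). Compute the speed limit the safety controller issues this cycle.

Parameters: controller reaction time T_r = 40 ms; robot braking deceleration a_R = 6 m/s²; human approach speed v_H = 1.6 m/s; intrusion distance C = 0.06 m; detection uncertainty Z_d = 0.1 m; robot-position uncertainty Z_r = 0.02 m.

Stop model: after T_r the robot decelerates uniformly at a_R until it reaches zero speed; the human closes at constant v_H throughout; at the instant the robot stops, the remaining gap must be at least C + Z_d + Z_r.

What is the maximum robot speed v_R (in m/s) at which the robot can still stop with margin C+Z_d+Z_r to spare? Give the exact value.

at the boundary: (1/12)·v² + (23/75)·v + (-103/80) = 0
  disc = (23/75)² − 4·(1/12)·(-103/80) = 47089/90000 ; √disc = 217/300
  v_R = (−(23/75) + 217/300) / (2·(1/12)) = 5/2 m/s
check:
stop time T_s = (5/2)/6 = 0.4167 s
robot in T_r: 2.5000·0.0400 = 0.1000 m
robot covers 2.5000·0.4167 − ½·6.0000·0.4167² = 0.5208 m while stopping
human closes 1.6000·0.4567 = 0.7307 m
residual clearance needed = 0.0600+0.1000+0.0200 = 0.1800 m
sum ≈ 0.1000+0.5208+0.7307+0.1800 ≈ 1.5315 m = S ✓

v_R_max = 5/2 m/s = 2.5000 m/s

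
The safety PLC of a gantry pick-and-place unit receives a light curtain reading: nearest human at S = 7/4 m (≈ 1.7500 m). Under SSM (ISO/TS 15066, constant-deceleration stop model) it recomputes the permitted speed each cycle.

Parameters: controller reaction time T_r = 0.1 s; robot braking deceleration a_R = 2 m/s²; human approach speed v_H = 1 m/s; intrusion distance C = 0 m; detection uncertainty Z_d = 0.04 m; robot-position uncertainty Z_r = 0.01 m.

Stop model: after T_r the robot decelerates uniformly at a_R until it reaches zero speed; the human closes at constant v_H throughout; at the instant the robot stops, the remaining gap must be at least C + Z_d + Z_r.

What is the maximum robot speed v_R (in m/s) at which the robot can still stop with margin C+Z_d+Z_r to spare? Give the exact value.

quadratic (1/4)·v² + (3/5)·v + (-8/5) = 0
  disc = (3/5)² − 4·(1/4)·(-8/5) = 49/25 ; √disc = 7/5
  v_R = (−(3/5) + 7/5) / (2·(1/4)) = 8/5 m/s
check:
T_s = v_R/a_R = (8/5)/2 = 0.8000 s
reaction-phase robot travel = 1.6000·0.1000 = 0.1600 m
robot covers 1.6000·0.8000 − ½·2.0000·0.8000² = 0.6400 m while stopping
person approaches 1.0000·(0.1000+0.8000) = 0.9000 m
residual clearance needed = 0.0000+0.0400+0.0100 = 0.0500 m
sum ≈ 0.1600+0.6400+0.9000+0.0500 ≈ 1.7500 m = S ✓

v_R_max = 8/5 m/s = 1.6000 m/s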